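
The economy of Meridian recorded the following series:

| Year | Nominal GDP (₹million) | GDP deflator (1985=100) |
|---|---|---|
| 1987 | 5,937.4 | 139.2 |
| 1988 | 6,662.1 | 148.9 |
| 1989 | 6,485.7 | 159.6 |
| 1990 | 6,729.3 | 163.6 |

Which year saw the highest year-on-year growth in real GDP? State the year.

1988: real = 6662.1/1.489 = 4474.21; growth vs 1987 (4265.37) = 4.90%.
1989: real = 6485.7/1.596 = 4063.72; growth vs 1988 (4474.21) = -9.17%.
1990: real = 6729.3/1.636 = 4113.26; growth vs 1989 (4063.72) = 1.22%.

1988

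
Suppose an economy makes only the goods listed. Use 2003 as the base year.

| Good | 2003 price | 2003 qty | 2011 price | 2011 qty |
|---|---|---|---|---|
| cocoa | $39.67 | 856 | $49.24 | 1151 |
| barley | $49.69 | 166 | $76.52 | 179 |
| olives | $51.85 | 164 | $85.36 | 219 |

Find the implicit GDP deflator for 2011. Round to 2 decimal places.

Nominal GDP 2011 = 49.24·1151 + 76.52·179 + 85.36·219 = 89066.16.
Real GDP 2011 (at 2003 prices) = 39.67·1151 + 49.69·179 + 51.85·219 = 65909.83.
Deflator = Nominal/Real × 100 = 89066.16/65909.83 × 100 = 135.133.

135.13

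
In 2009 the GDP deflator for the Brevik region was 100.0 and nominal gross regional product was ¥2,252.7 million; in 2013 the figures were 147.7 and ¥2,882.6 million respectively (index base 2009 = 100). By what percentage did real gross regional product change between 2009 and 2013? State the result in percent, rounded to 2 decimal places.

-13.36%

Deflate each year: 2009 → 2252.7/1.000 = 2252.70; 2013 → 2882.6/1.477 = 1951.66.
So real gross regional product changed by 1951.66/2252.70 − 1 = -0.1336, i.e. -13.36%.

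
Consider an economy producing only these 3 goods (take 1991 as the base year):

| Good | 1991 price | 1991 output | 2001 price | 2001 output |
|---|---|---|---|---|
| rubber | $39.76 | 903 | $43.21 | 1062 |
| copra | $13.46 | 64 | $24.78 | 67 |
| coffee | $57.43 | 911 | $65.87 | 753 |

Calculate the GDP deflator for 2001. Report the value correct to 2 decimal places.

Nominal GDP 2001 = 43.21·1062 + 24.78·67 + 65.87·753 = 97149.39.
Real GDP 2001 (at 1991 prices) = 39.76·1062 + 13.46·67 + 57.43·753 = 86371.73.
Deflator = Nominal/Real × 100 = 97149.39/86371.73 × 100 = 112.478.

112.48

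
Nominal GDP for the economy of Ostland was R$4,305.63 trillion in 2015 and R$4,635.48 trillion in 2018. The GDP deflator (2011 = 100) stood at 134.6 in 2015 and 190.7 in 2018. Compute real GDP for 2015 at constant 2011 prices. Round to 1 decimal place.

Real GDP = Nominal / (GDP deflator/100) = 4305.63 / 1.346 = 3198.83.

R$3,198.8 trillion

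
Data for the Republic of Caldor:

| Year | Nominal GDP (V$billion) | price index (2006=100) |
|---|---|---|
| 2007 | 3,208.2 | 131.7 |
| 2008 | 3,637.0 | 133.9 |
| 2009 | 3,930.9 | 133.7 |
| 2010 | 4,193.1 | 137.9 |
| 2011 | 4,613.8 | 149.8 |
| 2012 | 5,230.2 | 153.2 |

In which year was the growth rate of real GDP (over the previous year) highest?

2008

2008: real = 3637.0/1.339 = 2716.21; growth vs 2007 (2435.99) = 11.50%.
2009: real = 3930.9/1.337 = 2940.09; growth vs 2008 (2716.21) = 8.24%.
2010: real = 4193.1/1.379 = 3040.68; growth vs 2009 (2940.09) = 3.42%.
2011: real = 4613.8/1.498 = 3079.97; growth vs 2010 (3040.68) = 1.29%.
2012: real = 5230.2/1.532 = 3413.97; growth vs 2011 (3079.97) = 10.84%.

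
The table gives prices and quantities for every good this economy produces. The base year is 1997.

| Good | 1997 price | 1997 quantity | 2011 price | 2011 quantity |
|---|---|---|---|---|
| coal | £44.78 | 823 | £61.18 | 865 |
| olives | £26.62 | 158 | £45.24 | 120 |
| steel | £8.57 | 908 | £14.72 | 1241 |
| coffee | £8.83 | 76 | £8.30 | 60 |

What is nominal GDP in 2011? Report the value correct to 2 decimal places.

Nominal GDP 2011 = Σ (p_2011 × q_2011) = 61.18·865 + 45.24·120 + 14.72·1241 + 8.30·60 = 77115.02.

£77115.02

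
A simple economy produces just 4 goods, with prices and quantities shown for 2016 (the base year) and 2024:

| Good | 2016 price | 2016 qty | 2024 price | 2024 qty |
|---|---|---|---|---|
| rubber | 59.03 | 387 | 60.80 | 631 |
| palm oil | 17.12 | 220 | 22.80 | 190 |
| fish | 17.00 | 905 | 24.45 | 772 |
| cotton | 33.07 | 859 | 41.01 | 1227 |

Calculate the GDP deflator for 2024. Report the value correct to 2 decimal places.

118.78

Nominal GDP 2024 = 60.80·631 + 22.80·190 + 24.45·772 + 41.01·1227 = 111891.47.
Real GDP 2024 (at 2016 prices) = 59.03·631 + 17.12·190 + 17.00·772 + 33.07·1227 = 94201.62.
Deflator = Nominal/Real × 100 = 111891.47/94201.62 × 100 = 118.779.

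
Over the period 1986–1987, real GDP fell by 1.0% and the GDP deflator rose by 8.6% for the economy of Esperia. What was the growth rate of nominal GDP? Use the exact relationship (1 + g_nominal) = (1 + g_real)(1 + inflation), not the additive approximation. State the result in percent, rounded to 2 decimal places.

7.51%

(1 + g_nom) = (1 + g_real)(1 + π) = 0.9900 × 1.0860 = 1.07514.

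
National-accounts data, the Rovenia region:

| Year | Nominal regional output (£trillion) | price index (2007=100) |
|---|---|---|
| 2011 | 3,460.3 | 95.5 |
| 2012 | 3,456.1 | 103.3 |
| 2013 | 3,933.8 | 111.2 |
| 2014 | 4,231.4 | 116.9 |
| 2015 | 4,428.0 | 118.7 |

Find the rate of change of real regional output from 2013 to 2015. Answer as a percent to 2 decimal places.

Real regional output 2013 = 3933.8/1.112 = 3537.59.
Real regional output 2015 = 4428.0/1.187 = 3730.41.
Change = 3730.41/3537.59 − 1 = 0.0545.

5.45%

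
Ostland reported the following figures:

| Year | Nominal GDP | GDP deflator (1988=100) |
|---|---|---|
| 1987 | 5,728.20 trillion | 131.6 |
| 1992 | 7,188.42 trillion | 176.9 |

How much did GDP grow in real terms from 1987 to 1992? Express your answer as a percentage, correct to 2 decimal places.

Real GDP 1987 = 5728.20 / 1.316 = 4352.74.
Real GDP 1992 = 7188.42 / 1.769 = 4063.55.
Real growth = 4063.55 / 4352.74 − 1 = -0.0664.

-6.64%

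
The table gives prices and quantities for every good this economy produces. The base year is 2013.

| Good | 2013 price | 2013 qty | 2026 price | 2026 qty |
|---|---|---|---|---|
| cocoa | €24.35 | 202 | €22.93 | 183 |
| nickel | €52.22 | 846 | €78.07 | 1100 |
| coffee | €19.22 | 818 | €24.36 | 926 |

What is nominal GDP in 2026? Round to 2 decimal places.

Nominal GDP 2026 = Σ (p_2026 × q_2026) = 22.93·183 + 78.07·1100 + 24.36·926 = 112630.55.

€112630.55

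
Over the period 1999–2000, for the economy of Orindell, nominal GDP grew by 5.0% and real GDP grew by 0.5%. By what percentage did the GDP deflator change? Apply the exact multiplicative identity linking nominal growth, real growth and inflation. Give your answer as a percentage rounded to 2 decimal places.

(1 + g_nom) = (1 + g_real)(1 + π), so π = 1.0500 / 1.0050 − 1 = 0.04478.

4.48%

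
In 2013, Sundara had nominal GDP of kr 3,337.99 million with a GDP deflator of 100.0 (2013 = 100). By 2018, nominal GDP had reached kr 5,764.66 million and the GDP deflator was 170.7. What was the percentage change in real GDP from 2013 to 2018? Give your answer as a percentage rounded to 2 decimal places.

Deflate each year: 2013 → 3337.99/1.000 = 3337.99; 2018 → 5764.66/1.707 = 3377.07.
So real GDP changed by 3377.07/3337.99 − 1 = 0.0117, i.e. 1.17%.

1.17%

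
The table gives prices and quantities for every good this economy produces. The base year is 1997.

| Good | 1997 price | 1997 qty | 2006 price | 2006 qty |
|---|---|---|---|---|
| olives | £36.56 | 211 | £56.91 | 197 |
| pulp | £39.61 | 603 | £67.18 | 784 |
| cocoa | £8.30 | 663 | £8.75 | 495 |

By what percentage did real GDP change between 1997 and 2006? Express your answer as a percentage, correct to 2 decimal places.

14.19%

Real GDP 1997 = Nominal GDP 1997 = 36.56·211 + 39.61·603 + 8.30·663 = 37101.89.
Real GDP 2006 (at 1997 prices) = 36.56·197 + 39.61·784 + 8.30·495 = 42365.06.
Real growth = 42365.06/37101.89 − 1 = 0.1419.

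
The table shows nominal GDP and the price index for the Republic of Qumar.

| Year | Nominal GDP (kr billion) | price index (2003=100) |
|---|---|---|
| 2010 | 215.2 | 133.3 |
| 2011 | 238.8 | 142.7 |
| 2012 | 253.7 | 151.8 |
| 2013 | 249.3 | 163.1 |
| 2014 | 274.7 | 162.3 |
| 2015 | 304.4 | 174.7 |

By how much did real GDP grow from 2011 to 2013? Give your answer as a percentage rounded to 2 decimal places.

Real GDP 2011 = 238.8/1.427 = 167.34.
Real GDP 2013 = 249.3/1.631 = 152.85.
Change = 152.85/167.34 − 1 = -0.0866.

-8.66%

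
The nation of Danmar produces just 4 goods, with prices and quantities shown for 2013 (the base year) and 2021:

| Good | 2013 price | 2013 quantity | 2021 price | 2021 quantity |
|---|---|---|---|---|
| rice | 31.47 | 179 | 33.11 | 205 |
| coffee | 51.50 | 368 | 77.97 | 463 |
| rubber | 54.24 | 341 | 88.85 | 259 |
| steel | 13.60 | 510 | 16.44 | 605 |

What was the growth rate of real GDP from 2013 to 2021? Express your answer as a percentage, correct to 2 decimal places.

5.11%

Real GDP 2013 = Nominal GDP 2013 = 31.47·179 + 51.50·368 + 54.24·341 + 13.60·510 = 50016.97.
Real GDP 2021 (at 2013 prices) = 31.47·205 + 51.50·463 + 54.24·259 + 13.60·605 = 52572.01.
Real growth = 52572.01/50016.97 − 1 = 0.0511.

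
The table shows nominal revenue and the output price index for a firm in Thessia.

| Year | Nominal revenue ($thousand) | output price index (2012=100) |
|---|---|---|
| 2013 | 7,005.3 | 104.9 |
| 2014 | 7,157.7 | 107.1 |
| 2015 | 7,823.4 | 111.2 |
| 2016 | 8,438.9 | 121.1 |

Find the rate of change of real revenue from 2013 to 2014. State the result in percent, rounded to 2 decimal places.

Real revenue 2013 = 7005.3/1.049 = 6678.07.
Real revenue 2014 = 7157.7/1.071 = 6683.19.
Change = 6683.19/6678.07 − 1 = 0.0008.

0.08%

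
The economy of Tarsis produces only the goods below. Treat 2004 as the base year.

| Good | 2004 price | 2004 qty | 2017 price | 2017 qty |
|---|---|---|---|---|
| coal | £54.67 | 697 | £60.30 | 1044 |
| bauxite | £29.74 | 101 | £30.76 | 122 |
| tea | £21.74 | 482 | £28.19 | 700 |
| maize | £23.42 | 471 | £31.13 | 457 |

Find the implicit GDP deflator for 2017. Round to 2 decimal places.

Nominal GDP 2017 = 60.30·1044 + 30.76·122 + 28.19·700 + 31.13·457 = 100665.33.
Real GDP 2017 (at 2004 prices) = 54.67·1044 + 29.74·122 + 21.74·700 + 23.42·457 = 86624.70.
Deflator = Nominal/Real × 100 = 100665.33/86624.70 × 100 = 116.209.

116.21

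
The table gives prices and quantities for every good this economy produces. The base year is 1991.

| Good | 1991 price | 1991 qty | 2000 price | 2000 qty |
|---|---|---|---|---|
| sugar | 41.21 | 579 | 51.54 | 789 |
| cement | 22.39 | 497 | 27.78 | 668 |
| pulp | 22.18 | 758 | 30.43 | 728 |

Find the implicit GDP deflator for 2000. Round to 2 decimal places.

127.91

Nominal GDP 2000 = 51.54·789 + 27.78·668 + 30.43·728 = 81375.14.
Real GDP 2000 (at 1991 prices) = 41.21·789 + 22.39·668 + 22.18·728 = 63618.25.
Deflator = Nominal/Real × 100 = 81375.14/63618.25 × 100 = 127.912.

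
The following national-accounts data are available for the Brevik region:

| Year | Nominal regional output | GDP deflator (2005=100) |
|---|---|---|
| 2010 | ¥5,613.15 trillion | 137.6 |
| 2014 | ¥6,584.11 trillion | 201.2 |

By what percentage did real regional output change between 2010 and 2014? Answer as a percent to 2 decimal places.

Real regional output 2010 = 5613.15 / 1.376 = 4079.32.
Real regional output 2014 = 6584.11 / 2.012 = 3272.42.
Real growth = 3272.42 / 4079.32 − 1 = -0.1978.

-19.78%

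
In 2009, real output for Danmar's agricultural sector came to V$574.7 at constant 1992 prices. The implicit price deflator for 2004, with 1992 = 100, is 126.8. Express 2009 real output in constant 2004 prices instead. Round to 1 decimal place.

Real output in 2004 prices = Real output in 1992 prices × (P_2004/P_1992) = 574.7 × 1.268 = 728.72.

V$728.7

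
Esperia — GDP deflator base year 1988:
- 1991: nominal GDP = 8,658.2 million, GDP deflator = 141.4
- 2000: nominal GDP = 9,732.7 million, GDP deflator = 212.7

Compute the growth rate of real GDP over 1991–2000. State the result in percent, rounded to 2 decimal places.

-25.27%

Real GDP 1991 = 8658.2 / 1.414 = 6123.20.
Real GDP 2000 = 9732.7 / 2.127 = 4575.79.
Real growth = 4575.79 / 6123.20 − 1 = -0.2527.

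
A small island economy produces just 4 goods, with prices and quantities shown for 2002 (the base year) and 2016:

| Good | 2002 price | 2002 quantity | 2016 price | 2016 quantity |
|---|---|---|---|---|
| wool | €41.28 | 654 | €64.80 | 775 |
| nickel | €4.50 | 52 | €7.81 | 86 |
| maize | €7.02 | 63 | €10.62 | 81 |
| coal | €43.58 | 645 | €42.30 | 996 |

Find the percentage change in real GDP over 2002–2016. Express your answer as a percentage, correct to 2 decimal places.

Real GDP 2002 = Nominal GDP 2002 = 41.28·654 + 4.50·52 + 7.02·63 + 43.58·645 = 55782.48.
Real GDP 2016 (at 2002 prices) = 41.28·775 + 4.50·86 + 7.02·81 + 43.58·996 = 76353.30.
Real growth = 76353.30/55782.48 − 1 = 0.3688.

36.88%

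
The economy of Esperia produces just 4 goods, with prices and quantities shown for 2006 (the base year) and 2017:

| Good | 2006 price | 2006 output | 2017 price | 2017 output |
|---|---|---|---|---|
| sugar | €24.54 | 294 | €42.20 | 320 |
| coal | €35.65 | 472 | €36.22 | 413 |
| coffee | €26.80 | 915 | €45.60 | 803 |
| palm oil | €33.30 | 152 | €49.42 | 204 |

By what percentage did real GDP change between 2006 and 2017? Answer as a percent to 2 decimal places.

-5.10%

Real GDP 2006 = Nominal GDP 2006 = 24.54·294 + 35.65·472 + 26.80·915 + 33.30·152 = 53625.16.
Real GDP 2017 (at 2006 prices) = 24.54·320 + 35.65·413 + 26.80·803 + 33.30·204 = 50889.85.
Real growth = 50889.85/53625.16 − 1 = -0.0510.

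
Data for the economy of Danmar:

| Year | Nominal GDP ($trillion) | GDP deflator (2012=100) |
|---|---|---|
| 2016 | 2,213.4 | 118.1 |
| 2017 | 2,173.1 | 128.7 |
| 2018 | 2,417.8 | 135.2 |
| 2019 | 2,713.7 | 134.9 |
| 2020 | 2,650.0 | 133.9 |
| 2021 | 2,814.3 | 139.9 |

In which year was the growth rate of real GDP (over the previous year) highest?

2019

2017: real = 2173.1/1.287 = 1688.50; growth vs 2016 (1874.17) = -9.91%.
2018: real = 2417.8/1.352 = 1788.31; growth vs 2017 (1688.50) = 5.91%.
2019: real = 2713.7/1.349 = 2011.64; growth vs 2018 (1788.31) = 12.49%.
2020: real = 2650.0/1.339 = 1979.09; growth vs 2019 (2011.64) = -1.62%.
2021: real = 2814.3/1.399 = 2011.65; growth vs 2020 (1979.09) = 1.65%.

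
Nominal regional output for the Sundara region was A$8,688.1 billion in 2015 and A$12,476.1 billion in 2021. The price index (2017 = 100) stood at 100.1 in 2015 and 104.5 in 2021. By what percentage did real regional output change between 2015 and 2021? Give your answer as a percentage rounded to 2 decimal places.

37.55%

Deflate each year: 2015 → 8688.1/1.001 = 8679.42; 2021 → 12476.1/1.045 = 11938.85.
So real regional output changed by 11938.85/8679.42 − 1 = 0.3755, i.e. 37.55%.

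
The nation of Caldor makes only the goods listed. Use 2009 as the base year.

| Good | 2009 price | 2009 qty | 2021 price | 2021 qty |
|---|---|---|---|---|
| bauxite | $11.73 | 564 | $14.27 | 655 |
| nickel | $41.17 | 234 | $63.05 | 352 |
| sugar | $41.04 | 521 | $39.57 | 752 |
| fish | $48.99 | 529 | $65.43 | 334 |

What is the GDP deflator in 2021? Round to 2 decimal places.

119.81

Nominal GDP 2021 = 14.27·655 + 63.05·352 + 39.57·752 + 65.43·334 = 83150.71.
Real GDP 2021 (at 2009 prices) = 11.73·655 + 41.17·352 + 41.04·752 + 48.99·334 = 69399.73.
Deflator = Nominal/Real × 100 = 83150.71/69399.73 × 100 = 119.814.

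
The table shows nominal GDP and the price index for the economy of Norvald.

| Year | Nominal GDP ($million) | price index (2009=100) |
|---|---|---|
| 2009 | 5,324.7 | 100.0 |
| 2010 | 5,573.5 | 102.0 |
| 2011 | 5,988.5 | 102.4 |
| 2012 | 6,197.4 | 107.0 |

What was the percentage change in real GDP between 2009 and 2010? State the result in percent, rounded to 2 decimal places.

Real GDP 2009 = 5324.7/1.000 = 5324.70.
Real GDP 2010 = 5573.5/1.020 = 5464.22.
Change = 5464.22/5324.70 − 1 = 0.0262.

2.62%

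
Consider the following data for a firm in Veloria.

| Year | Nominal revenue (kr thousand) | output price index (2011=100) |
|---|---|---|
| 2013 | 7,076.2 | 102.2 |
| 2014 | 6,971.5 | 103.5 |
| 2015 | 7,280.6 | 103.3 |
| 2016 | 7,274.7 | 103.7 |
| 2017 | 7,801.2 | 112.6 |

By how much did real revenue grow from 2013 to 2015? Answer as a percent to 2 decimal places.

Real revenue 2013 = 7076.2/1.022 = 6923.87.
Real revenue 2015 = 7280.6/1.033 = 7048.02.
Change = 7048.02/6923.87 − 1 = 0.0179.

1.79%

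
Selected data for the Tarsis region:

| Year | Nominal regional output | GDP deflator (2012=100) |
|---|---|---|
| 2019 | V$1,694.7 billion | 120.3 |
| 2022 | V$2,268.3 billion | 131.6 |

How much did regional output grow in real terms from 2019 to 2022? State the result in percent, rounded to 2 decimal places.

Real regional output 2019 = 1694.7 / 1.203 = 1408.73.
Real regional output 2022 = 2268.3 / 1.316 = 1723.63.
Real growth = 1723.63 / 1408.73 − 1 = 0.2235.

22.35%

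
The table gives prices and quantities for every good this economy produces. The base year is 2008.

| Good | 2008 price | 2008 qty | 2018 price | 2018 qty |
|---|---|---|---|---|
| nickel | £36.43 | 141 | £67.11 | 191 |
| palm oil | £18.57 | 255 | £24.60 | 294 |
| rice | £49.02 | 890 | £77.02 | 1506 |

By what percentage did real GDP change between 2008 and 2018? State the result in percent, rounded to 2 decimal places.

Real GDP 2008 = Nominal GDP 2008 = 36.43·141 + 18.57·255 + 49.02·890 = 53499.78.
Real GDP 2018 (at 2008 prices) = 36.43·191 + 18.57·294 + 49.02·1506 = 86241.83.
Real growth = 86241.83/53499.78 − 1 = 0.6120.

61.20%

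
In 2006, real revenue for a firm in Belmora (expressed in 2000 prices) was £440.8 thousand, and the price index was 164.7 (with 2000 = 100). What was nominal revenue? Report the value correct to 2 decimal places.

Nominal revenue = Real × (price index/100) = 440.8 × 1.647 = 726.00.

£726.00 thousand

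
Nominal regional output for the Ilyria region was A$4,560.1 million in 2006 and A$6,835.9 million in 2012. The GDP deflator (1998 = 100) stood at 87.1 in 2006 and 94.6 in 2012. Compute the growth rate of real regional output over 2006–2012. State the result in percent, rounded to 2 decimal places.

38.02%

Real regional output 2006 = 4560.1 / 0.871 = 5235.48.
Real regional output 2012 = 6835.9 / 0.946 = 7226.11.
Real growth = 7226.11 / 5235.48 − 1 = 0.3802.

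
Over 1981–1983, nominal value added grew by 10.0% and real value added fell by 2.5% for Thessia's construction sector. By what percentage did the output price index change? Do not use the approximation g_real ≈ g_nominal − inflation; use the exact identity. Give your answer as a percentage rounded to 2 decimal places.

(1 + g_nom) = (1 + g_real)(1 + π), so π = 1.1000 / 0.9750 − 1 = 0.12821.

12.82%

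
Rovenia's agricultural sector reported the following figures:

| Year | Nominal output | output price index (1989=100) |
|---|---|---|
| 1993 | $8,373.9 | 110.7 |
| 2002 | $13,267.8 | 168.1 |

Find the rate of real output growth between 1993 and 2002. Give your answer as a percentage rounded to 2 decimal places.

Real output 1993 = 8373.9 / 1.107 = 7564.50.
Real output 2002 = 13267.8 / 1.681 = 7892.80.
Real growth = 7892.80 / 7564.50 − 1 = 0.0434.

4.34%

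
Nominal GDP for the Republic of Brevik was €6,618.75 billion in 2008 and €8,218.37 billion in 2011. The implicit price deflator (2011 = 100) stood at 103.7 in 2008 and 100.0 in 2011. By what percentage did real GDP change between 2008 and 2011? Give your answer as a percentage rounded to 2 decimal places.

Real GDP 2008 = 6618.75 / 1.037 = 6382.59.
Real GDP 2011 = 8218.37 / 1.000 = 8218.37.
Real growth = 8218.37 / 6382.59 − 1 = 0.2876.

28.76%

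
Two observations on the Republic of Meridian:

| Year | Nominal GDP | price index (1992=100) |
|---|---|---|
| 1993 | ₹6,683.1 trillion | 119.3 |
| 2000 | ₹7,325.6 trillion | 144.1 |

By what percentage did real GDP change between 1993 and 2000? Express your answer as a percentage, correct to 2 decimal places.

-9.25%

Real GDP 1993 = 6683.1 / 1.193 = 5601.93.
Real GDP 2000 = 7325.6 / 1.441 = 5083.69.
Real growth = 5083.69 / 5601.93 − 1 = -0.0925.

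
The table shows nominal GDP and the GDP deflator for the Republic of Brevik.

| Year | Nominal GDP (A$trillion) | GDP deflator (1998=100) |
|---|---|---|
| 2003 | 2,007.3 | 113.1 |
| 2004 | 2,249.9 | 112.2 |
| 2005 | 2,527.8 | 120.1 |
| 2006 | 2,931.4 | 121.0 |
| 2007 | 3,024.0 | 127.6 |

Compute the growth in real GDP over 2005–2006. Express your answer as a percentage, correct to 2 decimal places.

Real GDP 2005 = 2527.8/1.201 = 2104.75.
Real GDP 2006 = 2931.4/1.210 = 2422.64.
Change = 2422.64/2104.75 − 1 = 0.1510.

15.10%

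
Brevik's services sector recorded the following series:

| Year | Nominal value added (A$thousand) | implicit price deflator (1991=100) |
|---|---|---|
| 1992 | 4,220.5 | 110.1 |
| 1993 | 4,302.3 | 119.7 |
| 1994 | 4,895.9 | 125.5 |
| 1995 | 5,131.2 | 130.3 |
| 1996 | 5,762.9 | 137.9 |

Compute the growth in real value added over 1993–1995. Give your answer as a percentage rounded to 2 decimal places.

9.56%

Real value added 1993 = 4302.3/1.197 = 3594.24.
Real value added 1995 = 5131.2/1.303 = 3937.99.
Change = 3937.99/3594.24 − 1 = 0.0956.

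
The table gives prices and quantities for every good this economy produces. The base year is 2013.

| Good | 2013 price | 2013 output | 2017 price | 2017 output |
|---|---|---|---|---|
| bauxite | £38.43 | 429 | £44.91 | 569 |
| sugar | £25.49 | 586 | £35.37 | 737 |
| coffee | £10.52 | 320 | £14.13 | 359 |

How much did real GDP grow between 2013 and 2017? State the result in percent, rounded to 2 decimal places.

Real GDP 2013 = Nominal GDP 2013 = 38.43·429 + 25.49·586 + 10.52·320 = 34790.01.
Real GDP 2017 (at 2013 prices) = 38.43·569 + 25.49·737 + 10.52·359 = 44429.48.
Real growth = 44429.48/34790.01 − 1 = 0.2771.

27.71%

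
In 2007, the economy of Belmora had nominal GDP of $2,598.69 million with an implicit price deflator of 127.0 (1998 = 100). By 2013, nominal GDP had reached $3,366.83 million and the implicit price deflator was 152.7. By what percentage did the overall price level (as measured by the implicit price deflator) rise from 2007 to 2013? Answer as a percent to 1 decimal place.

20.2%

Price-level change = 152.7 / 127.0 − 1 = 0.2024.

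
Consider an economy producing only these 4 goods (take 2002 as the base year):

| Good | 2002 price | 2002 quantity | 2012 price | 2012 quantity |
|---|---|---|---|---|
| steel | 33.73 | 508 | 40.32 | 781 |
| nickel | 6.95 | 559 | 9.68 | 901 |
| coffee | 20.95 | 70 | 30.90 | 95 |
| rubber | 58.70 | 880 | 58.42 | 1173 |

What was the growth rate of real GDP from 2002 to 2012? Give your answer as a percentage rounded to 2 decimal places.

39.53%

Real GDP 2002 = Nominal GDP 2002 = 33.73·508 + 6.95·559 + 20.95·70 + 58.70·880 = 74142.39.
Real GDP 2012 (at 2002 prices) = 33.73·781 + 6.95·901 + 20.95·95 + 58.70·1173 = 103450.43.
Real growth = 103450.43/74142.39 − 1 = 0.3953.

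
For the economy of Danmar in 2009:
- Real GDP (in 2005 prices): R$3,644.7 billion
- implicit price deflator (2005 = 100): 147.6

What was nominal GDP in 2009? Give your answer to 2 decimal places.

Nominal GDP = Real × (implicit price deflator/100) = 3644.7 × 1.476 = 5379.58.

R$5,379.58 billion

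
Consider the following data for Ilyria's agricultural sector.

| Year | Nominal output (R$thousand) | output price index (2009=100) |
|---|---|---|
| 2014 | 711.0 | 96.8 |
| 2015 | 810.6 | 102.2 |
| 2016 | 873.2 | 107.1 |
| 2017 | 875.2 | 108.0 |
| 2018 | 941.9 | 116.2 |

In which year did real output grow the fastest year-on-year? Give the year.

2015

2015: real = 810.6/1.022 = 793.15; growth vs 2014 (734.50) = 7.99%.
2016: real = 873.2/1.071 = 815.31; growth vs 2015 (793.15) = 2.79%.
2017: real = 875.2/1.080 = 810.37; growth vs 2016 (815.31) = -0.61%.
2018: real = 941.9/1.162 = 810.59; growth vs 2017 (810.37) = 0.03%.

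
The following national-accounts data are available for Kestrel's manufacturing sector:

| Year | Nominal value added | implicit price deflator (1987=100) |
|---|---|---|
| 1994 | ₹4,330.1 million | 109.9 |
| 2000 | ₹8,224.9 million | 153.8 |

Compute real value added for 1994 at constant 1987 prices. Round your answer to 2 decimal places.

Real value added = Nominal / (implicit price deflator/100) = 4330.1 / 1.099 = 3940.04.

₹3,940.04 million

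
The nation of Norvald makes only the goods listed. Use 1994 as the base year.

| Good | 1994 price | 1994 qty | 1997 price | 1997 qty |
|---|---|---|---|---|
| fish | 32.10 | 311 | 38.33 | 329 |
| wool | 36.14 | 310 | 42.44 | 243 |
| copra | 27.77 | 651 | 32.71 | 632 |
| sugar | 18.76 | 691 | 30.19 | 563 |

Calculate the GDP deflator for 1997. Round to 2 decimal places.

127.68

Nominal GDP 1997 = 38.33·329 + 42.44·243 + 32.71·632 + 30.19·563 = 60593.18.
Real GDP 1997 (at 1994 prices) = 32.10·329 + 36.14·243 + 27.77·632 + 18.76·563 = 47455.44.
Deflator = Nominal/Real × 100 = 60593.18/47455.44 × 100 = 127.684.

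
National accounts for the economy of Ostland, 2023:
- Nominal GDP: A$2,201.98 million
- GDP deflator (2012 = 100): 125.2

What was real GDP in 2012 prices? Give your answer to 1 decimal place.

A$1,758.8 million

Real GDP = Nominal / (GDP deflator/100) = 2201.98 / 1.252 = 1758.77.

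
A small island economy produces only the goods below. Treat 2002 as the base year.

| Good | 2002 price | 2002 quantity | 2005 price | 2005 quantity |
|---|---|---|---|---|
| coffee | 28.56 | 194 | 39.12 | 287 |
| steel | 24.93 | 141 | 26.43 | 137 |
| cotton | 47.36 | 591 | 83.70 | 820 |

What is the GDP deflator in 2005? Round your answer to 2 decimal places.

Nominal GDP 2005 = 39.12·287 + 26.43·137 + 83.70·820 = 83482.35.
Real GDP 2005 (at 2002 prices) = 28.56·287 + 24.93·137 + 47.36·820 = 50447.33.
Deflator = Nominal/Real × 100 = 83482.35/50447.33 × 100 = 165.484.

165.48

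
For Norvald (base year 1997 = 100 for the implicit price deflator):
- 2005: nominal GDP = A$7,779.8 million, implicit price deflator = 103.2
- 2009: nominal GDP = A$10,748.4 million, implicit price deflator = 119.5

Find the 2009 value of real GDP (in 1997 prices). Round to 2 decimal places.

A$8,994.48 million

Real GDP = Nominal / (implicit price deflator/100) = 10748.4 / 1.195 = 8994.48.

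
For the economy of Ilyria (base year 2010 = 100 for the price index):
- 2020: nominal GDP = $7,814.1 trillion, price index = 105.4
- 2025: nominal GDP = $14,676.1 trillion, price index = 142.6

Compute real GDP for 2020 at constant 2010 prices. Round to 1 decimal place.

Real GDP = Nominal / (price index/100) = 7814.1 / 1.054 = 7413.76.

$7,413.8 trillion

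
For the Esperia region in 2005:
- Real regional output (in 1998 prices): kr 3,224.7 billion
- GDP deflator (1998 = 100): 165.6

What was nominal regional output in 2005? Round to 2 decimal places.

kr 5,340.10 billion

Nominal regional output = Real × (GDP deflator/100) = 3224.7 × 1.656 = 5340.10.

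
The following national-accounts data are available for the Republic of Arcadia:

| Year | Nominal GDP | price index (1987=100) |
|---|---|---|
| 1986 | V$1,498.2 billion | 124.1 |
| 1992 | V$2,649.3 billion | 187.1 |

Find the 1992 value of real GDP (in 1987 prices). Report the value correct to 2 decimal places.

V$1,415.98 billion

Real GDP = Nominal / (price index/100) = 2649.3 / 1.871 = 1415.98.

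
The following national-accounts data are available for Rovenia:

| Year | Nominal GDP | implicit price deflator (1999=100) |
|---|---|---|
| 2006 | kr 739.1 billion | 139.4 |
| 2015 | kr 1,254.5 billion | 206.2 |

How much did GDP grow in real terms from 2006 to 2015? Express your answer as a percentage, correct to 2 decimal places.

Deflate each year: 2006 → 739.1/1.394 = 530.20; 2015 → 1254.5/2.062 = 608.39.
So real GDP changed by 608.39/530.20 − 1 = 0.1475, i.e. 14.75%.

14.75%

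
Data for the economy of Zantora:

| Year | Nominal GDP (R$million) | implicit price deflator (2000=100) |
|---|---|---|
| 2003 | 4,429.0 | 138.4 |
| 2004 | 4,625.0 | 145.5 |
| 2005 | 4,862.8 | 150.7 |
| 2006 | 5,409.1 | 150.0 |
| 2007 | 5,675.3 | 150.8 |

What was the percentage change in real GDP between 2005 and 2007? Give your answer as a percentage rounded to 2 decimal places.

16.63%

Real GDP 2005 = 4862.8/1.507 = 3226.81.
Real GDP 2007 = 5675.3/1.508 = 3763.46.
Change = 3763.46/3226.81 − 1 = 0.1663.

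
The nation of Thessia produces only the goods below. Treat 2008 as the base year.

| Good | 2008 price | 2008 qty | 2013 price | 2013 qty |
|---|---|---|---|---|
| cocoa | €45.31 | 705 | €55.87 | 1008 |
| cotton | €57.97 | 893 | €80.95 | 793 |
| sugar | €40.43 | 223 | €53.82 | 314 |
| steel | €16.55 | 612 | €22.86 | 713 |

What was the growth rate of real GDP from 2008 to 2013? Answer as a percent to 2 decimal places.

12.91%

Real GDP 2008 = Nominal GDP 2008 = 45.31·705 + 57.97·893 + 40.43·223 + 16.55·612 = 102855.25.
Real GDP 2013 (at 2008 prices) = 45.31·1008 + 57.97·793 + 40.43·314 + 16.55·713 = 116137.86.
Real growth = 116137.86/102855.25 − 1 = 0.1291.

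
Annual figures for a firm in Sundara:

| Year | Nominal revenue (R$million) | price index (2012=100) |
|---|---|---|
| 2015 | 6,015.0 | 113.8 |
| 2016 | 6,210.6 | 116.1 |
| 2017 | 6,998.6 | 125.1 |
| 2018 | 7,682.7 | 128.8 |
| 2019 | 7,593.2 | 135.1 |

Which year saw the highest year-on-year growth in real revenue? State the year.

2018

2016: real = 6210.6/1.161 = 5349.35; growth vs 2015 (5285.59) = 1.21%.
2017: real = 6998.6/1.251 = 5594.40; growth vs 2016 (5349.35) = 4.58%.
2018: real = 7682.7/1.288 = 5964.83; growth vs 2017 (5594.40) = 6.62%.
2019: real = 7593.2/1.351 = 5620.43; growth vs 2018 (5964.83) = -5.77%.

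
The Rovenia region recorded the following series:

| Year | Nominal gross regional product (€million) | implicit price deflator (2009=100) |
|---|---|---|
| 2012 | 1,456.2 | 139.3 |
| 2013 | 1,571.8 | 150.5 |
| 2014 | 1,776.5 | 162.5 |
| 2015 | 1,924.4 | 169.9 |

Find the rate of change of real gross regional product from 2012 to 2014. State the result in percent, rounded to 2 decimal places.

Real gross regional product 2012 = 1456.2/1.393 = 1045.37.
Real gross regional product 2014 = 1776.5/1.625 = 1093.23.
Change = 1093.23/1045.37 − 1 = 0.0458.

4.58%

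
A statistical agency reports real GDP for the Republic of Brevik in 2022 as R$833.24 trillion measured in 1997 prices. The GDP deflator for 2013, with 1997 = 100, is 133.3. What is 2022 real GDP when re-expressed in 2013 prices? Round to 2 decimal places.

R$1,110.71 trillion

Real GDP in 2013 prices = Real GDP in 1997 prices × (P_2013/P_1997) = 833.24 × 1.333 = 1110.71.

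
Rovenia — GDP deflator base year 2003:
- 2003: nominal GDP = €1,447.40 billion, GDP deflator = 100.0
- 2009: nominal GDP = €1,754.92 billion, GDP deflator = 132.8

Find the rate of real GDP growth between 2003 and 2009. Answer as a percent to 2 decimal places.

-8.70%

Deflate each year: 2003 → 1447.40/1.000 = 1447.40; 2009 → 1754.92/1.328 = 1321.48.
So real GDP changed by 1321.48/1447.40 − 1 = -0.0870, i.e. -8.70%.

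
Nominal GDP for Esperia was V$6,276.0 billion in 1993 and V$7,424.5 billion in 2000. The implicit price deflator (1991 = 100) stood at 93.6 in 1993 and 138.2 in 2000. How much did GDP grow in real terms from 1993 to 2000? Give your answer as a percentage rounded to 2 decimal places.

-19.88%

Real GDP 1993 = 6276.0 / 0.936 = 6705.13.
Real GDP 2000 = 7424.5 / 1.382 = 5372.29.
Real growth = 5372.29 / 6705.13 − 1 = -0.1988.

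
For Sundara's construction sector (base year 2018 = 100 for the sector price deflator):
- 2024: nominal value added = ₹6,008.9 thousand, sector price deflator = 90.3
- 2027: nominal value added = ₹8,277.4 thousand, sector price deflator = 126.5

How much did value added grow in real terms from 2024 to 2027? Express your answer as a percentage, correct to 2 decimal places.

Deflate each year: 2024 → 6008.9/0.903 = 6654.37; 2027 → 8277.4/1.265 = 6543.40.
So real value added changed by 6543.40/6654.37 − 1 = -0.0167, i.e. -1.67%.

-1.67%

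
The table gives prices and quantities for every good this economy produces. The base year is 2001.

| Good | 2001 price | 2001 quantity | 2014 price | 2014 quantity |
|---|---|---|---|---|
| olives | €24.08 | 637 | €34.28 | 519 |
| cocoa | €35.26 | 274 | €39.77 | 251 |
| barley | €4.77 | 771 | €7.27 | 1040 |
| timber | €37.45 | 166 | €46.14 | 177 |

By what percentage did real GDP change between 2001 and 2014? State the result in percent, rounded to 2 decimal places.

Real GDP 2001 = Nominal GDP 2001 = 24.08·637 + 35.26·274 + 4.77·771 + 37.45·166 = 34894.57.
Real GDP 2014 (at 2001 prices) = 24.08·519 + 35.26·251 + 4.77·1040 + 37.45·177 = 32937.23.
Real growth = 32937.23/34894.57 − 1 = -0.0561.

-5.61%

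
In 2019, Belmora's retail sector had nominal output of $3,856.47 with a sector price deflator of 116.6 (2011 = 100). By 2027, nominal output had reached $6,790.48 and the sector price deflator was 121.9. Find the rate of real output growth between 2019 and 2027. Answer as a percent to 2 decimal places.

Deflate each year: 2019 → 3856.47/1.166 = 3307.44; 2027 → 6790.48/1.219 = 5570.53.
So real output changed by 5570.53/3307.44 − 1 = 0.6842, i.e. 68.42%.

68.42%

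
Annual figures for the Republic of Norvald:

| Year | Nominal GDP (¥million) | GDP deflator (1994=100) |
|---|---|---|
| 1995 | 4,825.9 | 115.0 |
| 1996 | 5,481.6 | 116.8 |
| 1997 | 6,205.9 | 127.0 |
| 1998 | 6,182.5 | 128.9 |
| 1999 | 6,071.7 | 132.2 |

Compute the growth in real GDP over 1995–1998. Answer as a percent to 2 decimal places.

14.30%

Real GDP 1995 = 4825.9/1.150 = 4196.43.
Real GDP 1998 = 6182.5/1.289 = 4796.35.
Change = 4796.35/4196.43 − 1 = 0.1430.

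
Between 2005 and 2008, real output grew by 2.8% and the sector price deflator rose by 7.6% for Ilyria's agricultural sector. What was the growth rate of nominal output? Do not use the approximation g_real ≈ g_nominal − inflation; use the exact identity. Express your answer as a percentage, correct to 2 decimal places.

(1 + g_nom) = (1 + g_real)(1 + π) = 1.0280 × 1.0760 = 1.10613.

10.61%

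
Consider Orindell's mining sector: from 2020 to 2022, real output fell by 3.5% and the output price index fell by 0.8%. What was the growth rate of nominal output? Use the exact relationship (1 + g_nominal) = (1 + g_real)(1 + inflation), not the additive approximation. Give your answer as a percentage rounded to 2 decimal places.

-4.27%

(1 + g_nom) = (1 + g_real)(1 + π) = 0.9650 × 0.9920 = 0.95728.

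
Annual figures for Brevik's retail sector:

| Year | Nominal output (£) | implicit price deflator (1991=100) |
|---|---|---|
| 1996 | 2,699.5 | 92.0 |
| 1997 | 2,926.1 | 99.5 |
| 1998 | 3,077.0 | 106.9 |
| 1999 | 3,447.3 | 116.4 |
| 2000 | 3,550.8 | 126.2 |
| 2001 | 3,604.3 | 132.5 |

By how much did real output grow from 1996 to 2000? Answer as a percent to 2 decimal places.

-4.11%

Real output 1996 = 2699.5/0.920 = 2934.24.
Real output 2000 = 3550.8/1.262 = 2813.63.
Change = 2813.63/2934.24 − 1 = -0.0411.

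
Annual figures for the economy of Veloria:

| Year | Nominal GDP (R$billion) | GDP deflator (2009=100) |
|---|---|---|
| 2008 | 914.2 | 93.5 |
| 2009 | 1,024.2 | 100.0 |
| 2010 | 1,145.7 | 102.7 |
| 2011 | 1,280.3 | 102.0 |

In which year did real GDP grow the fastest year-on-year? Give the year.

2009: real = 1024.2/1.000 = 1024.20; growth vs 2008 (977.75) = 4.75%.
2010: real = 1145.7/1.027 = 1115.58; growth vs 2009 (1024.20) = 8.92%.
2011: real = 1280.3/1.020 = 1255.20; growth vs 2010 (1115.58) = 12.52%.

2011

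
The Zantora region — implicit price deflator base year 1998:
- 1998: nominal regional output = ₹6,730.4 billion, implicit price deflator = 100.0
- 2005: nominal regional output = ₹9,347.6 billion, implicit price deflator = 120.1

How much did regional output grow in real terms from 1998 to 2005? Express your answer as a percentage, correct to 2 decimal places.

Deflate each year: 1998 → 6730.4/1.000 = 6730.40; 2005 → 9347.6/1.201 = 7783.18.
So real regional output changed by 7783.18/6730.40 − 1 = 0.1564, i.e. 15.64%.

15.64%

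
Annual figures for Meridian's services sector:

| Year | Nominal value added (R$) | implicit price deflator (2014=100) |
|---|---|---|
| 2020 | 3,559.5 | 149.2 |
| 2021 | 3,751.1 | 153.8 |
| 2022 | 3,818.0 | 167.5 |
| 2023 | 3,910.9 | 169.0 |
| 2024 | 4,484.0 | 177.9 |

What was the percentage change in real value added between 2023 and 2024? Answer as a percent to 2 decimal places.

8.92%

Real value added 2023 = 3910.9/1.690 = 2314.14.
Real value added 2024 = 4484.0/1.779 = 2520.52.
Change = 2520.52/2314.14 − 1 = 0.0892.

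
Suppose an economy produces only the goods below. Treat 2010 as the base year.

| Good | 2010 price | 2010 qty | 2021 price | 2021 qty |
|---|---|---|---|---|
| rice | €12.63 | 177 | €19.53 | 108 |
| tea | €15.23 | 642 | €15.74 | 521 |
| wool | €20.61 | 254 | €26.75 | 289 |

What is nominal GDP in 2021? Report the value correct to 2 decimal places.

€18040.53

Nominal GDP 2021 = Σ (p_2021 × q_2021) = 19.53·108 + 15.74·521 + 26.75·289 = 18040.53.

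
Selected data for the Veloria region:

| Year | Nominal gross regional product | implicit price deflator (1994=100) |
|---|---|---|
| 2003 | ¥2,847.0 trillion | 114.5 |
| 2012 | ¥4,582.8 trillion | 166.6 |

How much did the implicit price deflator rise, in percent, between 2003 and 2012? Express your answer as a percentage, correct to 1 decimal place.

45.5%

Price-level change = 166.6 / 114.5 − 1 = 0.4550.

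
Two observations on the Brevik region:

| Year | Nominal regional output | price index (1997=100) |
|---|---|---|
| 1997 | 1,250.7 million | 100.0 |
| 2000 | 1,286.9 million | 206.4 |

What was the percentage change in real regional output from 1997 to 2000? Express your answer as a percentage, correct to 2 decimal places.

-50.15%

Real regional output 1997 = 1250.7 / 1.000 = 1250.70.
Real regional output 2000 = 1286.9 / 2.064 = 623.50.
Real growth = 623.50 / 1250.70 − 1 = -0.5015.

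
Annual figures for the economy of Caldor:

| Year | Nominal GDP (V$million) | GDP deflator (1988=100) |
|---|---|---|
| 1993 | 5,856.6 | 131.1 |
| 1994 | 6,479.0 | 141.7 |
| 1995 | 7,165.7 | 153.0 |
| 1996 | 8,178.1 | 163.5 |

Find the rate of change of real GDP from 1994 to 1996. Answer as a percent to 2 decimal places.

Real GDP 1994 = 6479.0/1.417 = 4572.34.
Real GDP 1996 = 8178.1/1.635 = 5001.90.
Change = 5001.90/4572.34 − 1 = 0.0939.

9.39%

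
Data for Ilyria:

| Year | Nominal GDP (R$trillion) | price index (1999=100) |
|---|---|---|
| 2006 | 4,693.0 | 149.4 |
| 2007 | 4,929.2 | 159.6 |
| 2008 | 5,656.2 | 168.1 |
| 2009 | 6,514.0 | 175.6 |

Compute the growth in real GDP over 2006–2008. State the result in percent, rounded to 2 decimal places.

7.12%

Real GDP 2006 = 4693.0/1.494 = 3141.23.
Real GDP 2008 = 5656.2/1.681 = 3364.78.
Change = 3364.78/3141.23 − 1 = 0.0712.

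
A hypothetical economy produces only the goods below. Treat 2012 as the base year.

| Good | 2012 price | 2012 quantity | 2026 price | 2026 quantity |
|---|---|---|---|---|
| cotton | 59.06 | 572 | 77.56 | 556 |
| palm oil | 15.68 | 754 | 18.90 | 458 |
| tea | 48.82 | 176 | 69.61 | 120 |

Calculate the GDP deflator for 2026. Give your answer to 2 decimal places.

Nominal GDP 2026 = 77.56·556 + 18.90·458 + 69.61·120 = 60132.76.
Real GDP 2026 (at 2012 prices) = 59.06·556 + 15.68·458 + 48.82·120 = 45877.20.
Deflator = Nominal/Real × 100 = 60132.76/45877.20 × 100 = 131.073.

131.07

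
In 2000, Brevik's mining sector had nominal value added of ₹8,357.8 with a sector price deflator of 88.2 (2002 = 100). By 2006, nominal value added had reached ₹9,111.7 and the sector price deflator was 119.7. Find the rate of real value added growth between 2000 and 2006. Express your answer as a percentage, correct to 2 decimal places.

-19.67%

Real value added 2000 = 8357.8 / 0.882 = 9475.96.
Real value added 2006 = 9111.7 / 1.197 = 7612.11.
Real growth = 7612.11 / 9475.96 − 1 = -0.1967.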